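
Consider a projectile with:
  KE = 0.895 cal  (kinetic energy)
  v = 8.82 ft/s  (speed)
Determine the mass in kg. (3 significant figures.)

Solving KE = ½mv² for m: m = 2·KE/v².
KE = 0.895 cal = 3.745 J; v = 8.82 ft/s = 2.688 m/s.
m = 1.036 kg

1.04 kg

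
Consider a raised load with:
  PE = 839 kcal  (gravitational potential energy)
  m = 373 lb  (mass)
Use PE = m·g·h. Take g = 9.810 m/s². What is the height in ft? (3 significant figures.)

6940 ft

Solving PE = m·g·h for h: h = PE/(m·g).
PE = 839 kcal = 3.510×10^6 J; m = 373 lb = 169.2 kg; g = 9.810 m/s².
h = 2115 m
2115 m × (1 ft / 0.3048 m) = 6939 ft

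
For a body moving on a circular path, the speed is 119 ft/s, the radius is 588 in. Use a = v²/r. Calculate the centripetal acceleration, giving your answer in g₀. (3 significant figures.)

8.98 g₀

a is given directly by: a = v²/r.
v = 119 ft/s = 36.27 m/s; r = 588 in = 14.94 m.
a = 88.09 m/s²
88.09 m/s² × (1 g₀ / 9.807 m/s²) = 8.982 g₀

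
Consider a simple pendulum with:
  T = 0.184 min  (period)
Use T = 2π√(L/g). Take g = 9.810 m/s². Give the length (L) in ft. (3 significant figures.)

99.4 ft

Rearranging: L = g·(T/2π)².
T = 0.184 min = 11.04 s; g = 9.810 m/s².
L = 30.29 m
30.29 m × (1 ft / 0.3048 m) = 99.36 ft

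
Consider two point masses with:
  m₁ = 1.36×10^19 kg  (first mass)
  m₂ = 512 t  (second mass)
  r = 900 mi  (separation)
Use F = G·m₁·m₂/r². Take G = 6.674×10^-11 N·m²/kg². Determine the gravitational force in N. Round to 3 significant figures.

222 N

F is given directly by: F = Gm₁m₂/r².
m₁ = 1.36×10^19 kg; m₂ = 512 t = 5.120×10^5 kg; r = 900 mi = 1.448×10^6 m; G = 6.674×10^-11 N·m²/kg².
F = 221.5 N  (the unit combination reduces to kg·m/s² = N)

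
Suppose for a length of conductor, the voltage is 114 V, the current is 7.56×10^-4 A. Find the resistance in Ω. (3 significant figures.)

1.51×10^5 Ω

Solving V = I·R for R: R = V/I.
V = 114 V; I = 7.56×10^-4 A.
R = 1.508×10^5 Ω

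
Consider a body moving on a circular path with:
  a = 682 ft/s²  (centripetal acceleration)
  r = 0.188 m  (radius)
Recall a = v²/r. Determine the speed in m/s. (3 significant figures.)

Rearranging a = v²/r for v: v = √(a·r).
a = 682 ft/s² = 207.9 m/s²; r = 0.188 m.
v = 6.251 m/s

6.25 m/s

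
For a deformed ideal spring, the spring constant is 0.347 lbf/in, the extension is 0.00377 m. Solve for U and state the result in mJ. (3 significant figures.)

U is given directly by: U = ½kx².
k = 0.347 lbf/in = 60.77 N/m; x = 0.00377 m.
U = 4.319×10^-4 J
4.319×10^-4 J × (1 mJ / 0.001000 J) = 0.4319 mJ

0.432 mJ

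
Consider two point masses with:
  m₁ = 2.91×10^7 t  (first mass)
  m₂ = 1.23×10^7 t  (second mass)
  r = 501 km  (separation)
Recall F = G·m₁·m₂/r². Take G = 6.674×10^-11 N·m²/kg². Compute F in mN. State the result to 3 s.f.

From Newton's law of gravitation: F = Gm₁m₂/r².
m₁ = 2.91×10^7 t = 2.910×10^10 kg; m₂ = 1.23×10^7 t = 1.230×10^10 kg; r = 501 km = 5.010×10^5 m; G = 6.674×10^-11 N·m²/kg².
F = 0.09517 N  (the unit combination reduces to kg·m/s² = N)
0.09517 N × (1 mN / 0.001000 N) = 95.17 mN

95.2 mN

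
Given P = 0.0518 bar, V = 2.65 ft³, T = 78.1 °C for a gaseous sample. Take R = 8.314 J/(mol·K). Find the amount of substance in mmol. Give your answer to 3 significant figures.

Rearranging PV = nRT for n: n = PV/(RT).
P = 0.0518 bar = 5180 Pa; V = 2.65 ft³ = 0.07504 m³; T = 78.1 °C = 351.2 K; R = 8.314 J/(mol·K).
n = 0.1331 mol
0.1331 mol × (1 mmol / 0.001000 mol) = 133.1 mmol

133 mmol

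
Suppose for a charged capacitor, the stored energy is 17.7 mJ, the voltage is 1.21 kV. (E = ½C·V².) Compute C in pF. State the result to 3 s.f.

Rearranging: C = 2E/V².
E = 17.7 mJ = 0.01770 J; V = 1.21 kV = 1210 V.
C = 2.418×10^-8 F
2.418×10^-8 F × (1 pF / 1.000×10^-12 F) = 24179 pF

24200 pF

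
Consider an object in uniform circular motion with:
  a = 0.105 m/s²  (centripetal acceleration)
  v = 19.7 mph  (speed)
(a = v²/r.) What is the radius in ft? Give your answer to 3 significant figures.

Rearranging a = v²/r for r: r = v²/a.
a = 0.105 m/s²; v = 19.7 mph = 8.807 m/s.
r = 738.6 m
738.6 m × (1 ft / 0.3048 m) = 2423 ft

2420 ft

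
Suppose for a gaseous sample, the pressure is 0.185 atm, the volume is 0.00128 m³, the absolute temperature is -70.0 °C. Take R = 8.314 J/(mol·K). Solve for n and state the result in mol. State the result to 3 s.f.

0.0142 mol

From the ideal-gas law: n = PV/(RT).
P = 0.185 atm = 18745 Pa; V = 0.00128 m³; T = -70.0 °C = 203.1 K; R = 8.314 J/(mol·K).
n = 0.01421 mol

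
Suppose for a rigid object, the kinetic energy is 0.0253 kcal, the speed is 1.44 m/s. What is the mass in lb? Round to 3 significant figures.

Rearranging KE = ½mv² for m: m = 2·KE/v².
KE = 0.0253 kcal = 105.9 J; v = 1.44 m/s.
m = 102.1 kg
102.1 kg × (1 lb / 0.4536 kg) = 225.1 lb

225 lb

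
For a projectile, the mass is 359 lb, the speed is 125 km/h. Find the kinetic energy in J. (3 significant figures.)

Directly: KE = ½mv².
m = 359 lb = 162.8 kg; v = 125 km/h = 34.72 m/s.
KE = 98162 J  (the unit combination reduces to kg·m²/s² = J)

98200 J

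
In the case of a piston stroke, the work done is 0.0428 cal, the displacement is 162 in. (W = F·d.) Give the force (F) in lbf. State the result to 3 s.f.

0.00978 lbf

Solving W = F·d for F: F = W/d.
W = 0.0428 cal = 0.1791 J; d = 162 in = 4.115 m.
F = 0.04352 N  (the unit combination reduces to kg·m/s² = N)
0.04352 N × (1 lbf / 4.448 N) = 0.009784 lbf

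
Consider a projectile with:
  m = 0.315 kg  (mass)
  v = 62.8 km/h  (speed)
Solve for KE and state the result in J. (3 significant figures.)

47.9 J

Directly: KE = ½mv².
m = 0.315 kg; v = 62.8 km/h = 17.44 m/s.
KE = 47.93 J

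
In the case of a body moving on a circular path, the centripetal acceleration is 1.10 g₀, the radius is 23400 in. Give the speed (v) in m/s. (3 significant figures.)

80.1 m/s

Solving a = v²/r for v: v = √(a·r).
a = 1.10 g₀ = 10.79 m/s²; r = 23400 in = 594.4 m.
v = 80.07 m/s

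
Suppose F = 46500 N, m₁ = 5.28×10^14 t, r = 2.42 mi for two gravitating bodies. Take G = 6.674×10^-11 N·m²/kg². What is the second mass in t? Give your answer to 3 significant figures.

20.0 t

Rearranging F = G·m₁·m₂/r² for m₂: m₂ = F·r²/(G·m₁).
F = 46500 N; m₁ = 5.28×10^14 t = 5.280×10^17 kg; r = 2.42 mi = 3895 m; G = 6.674×10^-11 N·m²/kg².
m₂ = 20015 kg
20015 kg × (1 t / 1000 kg) = 20.02 t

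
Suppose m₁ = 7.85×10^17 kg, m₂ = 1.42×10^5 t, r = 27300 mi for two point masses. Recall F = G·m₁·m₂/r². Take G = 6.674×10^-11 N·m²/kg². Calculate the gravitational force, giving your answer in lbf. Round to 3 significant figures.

From Newton's law of gravitation: F = Gm₁m₂/r².
m₁ = 7.85×10^17 kg; m₂ = 1.42×10^5 t = 1.420×10^8 kg; r = 27300 mi = 4.394×10^7 m; G = 6.674×10^-11 N·m²/kg².
F = 3.854 N
3.854 N × (1 lbf / 4.448 N) = 0.8664 lbf

0.866 lbf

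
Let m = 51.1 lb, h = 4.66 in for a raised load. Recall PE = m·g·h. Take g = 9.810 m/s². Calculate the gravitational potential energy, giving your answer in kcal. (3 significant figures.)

Directly: PE = mgh.
m = 51.1 lb = 23.18 kg; h = 4.66 in = 0.1184 m; g = 9.810 m/s².
PE = 26.91 J  (the unit combination reduces to kg·m²/s² = J)
26.91 J × (1 kcal / 4184 J) = 0.006433 kcal

0.00643 kcal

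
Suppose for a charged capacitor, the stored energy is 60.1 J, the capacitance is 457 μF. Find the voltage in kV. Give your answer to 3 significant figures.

0.513 kV

Rearranging E = ½C·V² for V: V = √(2E/C).
E = 60.1 J; C = 457 μF = 4.570×10^-4 F.
V = 512.9 V  (the unit combination reduces to kg·m²/(A·s³) = V)
512.9 V × (1 kV / 1000 V) = 0.5129 kV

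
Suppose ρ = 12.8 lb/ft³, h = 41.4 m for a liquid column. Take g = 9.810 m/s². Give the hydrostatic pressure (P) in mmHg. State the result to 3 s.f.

625 mmHg

P is given directly by: P = ρgh.
ρ = 12.8 lb/ft³ = 205.0 kg/m³; h = 41.4 m; g = 9.810 m/s².
P = 83272 Pa
83272 Pa × (1 mmHg / 133.3 Pa) = 624.6 mmHg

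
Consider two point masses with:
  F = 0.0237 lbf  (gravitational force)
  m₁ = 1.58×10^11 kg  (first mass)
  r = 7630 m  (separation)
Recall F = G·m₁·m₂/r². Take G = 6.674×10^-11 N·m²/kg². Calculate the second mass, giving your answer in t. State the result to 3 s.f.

Solving F = G·m₁·m₂/r² for m₂: m₂ = F·r²/(G·m₁).
F = 0.0237 lbf = 0.1054 N; m₁ = 1.58×10^11 kg; r = 7630 m; G = 6.674×10^-11 N·m²/kg².
m₂ = 5.820×10^5 kg
5.820×10^5 kg × (1 t / 1000 kg) = 582.0 t

582 t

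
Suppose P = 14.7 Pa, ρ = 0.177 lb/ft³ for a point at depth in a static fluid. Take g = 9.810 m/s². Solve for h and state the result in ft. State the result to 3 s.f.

Rearranging P = ρ·g·h for h: h = P/(ρ·g).
P = 14.7 Pa; ρ = 0.177 lb/ft³ = 2.835 kg/m³; g = 9.810 m/s².
h = 0.5285 m
0.5285 m × (1 ft / 0.3048 m) = 1.734 ft

1.73 ft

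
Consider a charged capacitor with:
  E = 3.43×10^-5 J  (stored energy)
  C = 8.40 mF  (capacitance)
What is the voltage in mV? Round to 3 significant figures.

Rearranging: V = √(2E/C).
E = 3.43×10^-5 J; C = 8.40 mF = 0.008400 F.
V = 0.09037 V
0.09037 V × (1 mV / 0.001000 V) = 90.37 mV

90.4 mV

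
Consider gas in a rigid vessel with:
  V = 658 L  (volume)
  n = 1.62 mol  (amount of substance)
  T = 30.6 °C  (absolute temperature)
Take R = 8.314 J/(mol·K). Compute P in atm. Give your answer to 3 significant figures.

Directly: P = nRT/V.
V = 658 L = 0.6580 m³; n = 1.62 mol; T = 30.6 °C = 303.8 K; R = 8.314 J/(mol·K).
P = 6217 Pa
6217 Pa × (1 atm / 1.013×10^5 Pa) = 0.06136 atm

0.0614 atm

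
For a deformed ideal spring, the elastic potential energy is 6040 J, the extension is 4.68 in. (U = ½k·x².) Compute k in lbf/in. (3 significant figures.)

4880 lbf/in

Solving U = ½k·x² for k: k = 2U/x².
U = 6040 J; x = 4.68 in = 0.1189 m.
k = 8.549×10^5 N/m
8.549×10^5 N/m × (1 lbf/in / 175.1 N/m) = 4882 lbf/in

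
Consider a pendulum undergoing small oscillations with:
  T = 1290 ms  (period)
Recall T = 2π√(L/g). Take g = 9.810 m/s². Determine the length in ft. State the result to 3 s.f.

Rearranging: L = g·(T/2π)².
T = 1290 ms = 1.290 s; g = 9.810 m/s².
L = 0.4135 m
0.4135 m × (1 ft / 0.3048 m) = 1.357 ft

1.36 ft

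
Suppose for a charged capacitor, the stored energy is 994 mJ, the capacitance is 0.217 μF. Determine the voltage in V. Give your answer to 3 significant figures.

Rearranging E = ½C·V² for V: V = √(2E/C).
E = 994 mJ = 0.9940 J; C = 0.217 μF = 2.170×10^-7 F.
V = 3027 V

3030 V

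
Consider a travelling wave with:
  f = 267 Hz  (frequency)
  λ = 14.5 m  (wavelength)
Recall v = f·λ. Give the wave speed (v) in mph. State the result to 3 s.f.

8660 mph

Directly: v = fλ.
f = 267 Hz; λ = 14.5 m.
v = 3872 m/s
3872 m/s × (1 mph / 0.4470 m/s) = 8660 mph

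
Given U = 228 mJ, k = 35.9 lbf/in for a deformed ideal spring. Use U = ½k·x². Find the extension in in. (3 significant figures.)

Solving U = ½k·x² for x: x = √(2U/k).
U = 228 mJ = 0.2280 J; k = 35.9 lbf/in = 6287 N/m.
x = 0.008516 m
0.008516 m × (1 in / 0.02540 m) = 0.3353 in

0.335 in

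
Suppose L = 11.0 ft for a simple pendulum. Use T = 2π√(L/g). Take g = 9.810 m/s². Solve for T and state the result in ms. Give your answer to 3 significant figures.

T is given directly by: T = 2π√(L/g).
L = 11.0 ft = 3.353 m; g = 9.810 m/s².
T = 3.673 s
3.673 s × (1 ms / 0.001000 s) = 3673 ms

3670 ms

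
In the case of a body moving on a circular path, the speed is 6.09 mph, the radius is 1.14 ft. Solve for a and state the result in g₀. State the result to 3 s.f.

2.18 g₀

a is given directly by: a = v²/r.
v = 6.09 mph = 2.722 m/s; r = 1.14 ft = 0.3475 m.
a = 21.33 m/s²
21.33 m/s² × (1 g₀ / 9.807 m/s²) = 2.175 g₀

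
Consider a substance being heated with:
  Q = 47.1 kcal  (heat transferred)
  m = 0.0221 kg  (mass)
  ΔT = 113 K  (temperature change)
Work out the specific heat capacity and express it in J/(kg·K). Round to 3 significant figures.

Rearranging: c = Q/(m·ΔT).
Q = 47.1 kcal = 1.971×10^5 J; m = 0.0221 kg; ΔT = 113 K.
c = 78912 J/(kg·K)

78900 J/(kg·K)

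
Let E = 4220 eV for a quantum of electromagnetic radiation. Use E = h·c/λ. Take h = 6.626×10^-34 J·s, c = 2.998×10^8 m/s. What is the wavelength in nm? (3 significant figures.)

0.294 nm

Solving E = h·c/λ for λ: λ = hc/E.
E = 4220 eV = 6.761×10^-16 J; h = 6.626×10^-34 J·s; c = 2.998×10^8 m/s.
λ = 2.938×10^-10 m
2.938×10^-10 m × (1 nm / 1.000×10^-9 m) = 0.2938 nm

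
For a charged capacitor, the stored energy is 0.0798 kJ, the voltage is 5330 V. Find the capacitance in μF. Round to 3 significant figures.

Rearranging E = ½C·V² for C: C = 2E/V².
E = 0.0798 kJ = 79.80 J; V = 5330 V.
C = 5.618×10^-6 F
5.618×10^-6 F × (1 μF / 1.000×10^-6 F) = 5.618 μF

5.62 μF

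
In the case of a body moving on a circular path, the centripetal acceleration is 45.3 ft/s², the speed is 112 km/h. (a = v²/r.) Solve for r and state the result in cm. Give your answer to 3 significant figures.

7010 cm

Solving a = v²/r for r: r = v²/a.
a = 45.3 ft/s² = 13.81 m/s²; v = 112 km/h = 31.11 m/s.
r = 70.10 m
70.10 m × (1 cm / 0.01000 m) = 7010 cm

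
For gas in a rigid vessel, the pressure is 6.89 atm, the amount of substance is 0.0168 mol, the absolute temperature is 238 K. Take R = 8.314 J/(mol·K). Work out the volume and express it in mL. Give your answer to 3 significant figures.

From the ideal-gas law: V = nRT/P.
P = 6.89 atm = 6.981×10^5 Pa; n = 0.0168 mol; T = 238 K; R = 8.314 J/(mol·K).
V = 4.762×10^-5 m³
4.762×10^-5 m³ × (1 mL / 1.000×10^-6 m³) = 47.62 mL

47.6 mL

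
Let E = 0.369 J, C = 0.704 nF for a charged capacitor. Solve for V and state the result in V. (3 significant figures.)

Rearranging E = ½C·V² for V: V = √(2E/C).
E = 0.369 J; C = 0.704 nF = 7.040×10^-10 F.
V = 32377 V

32400 V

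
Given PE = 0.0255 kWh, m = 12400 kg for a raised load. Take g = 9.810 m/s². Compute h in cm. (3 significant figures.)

75.5 cm

Rearranging PE = m·g·h for h: h = PE/(m·g).
PE = 0.0255 kWh = 91800 J; m = 12400 kg; g = 9.810 m/s².
h = 0.7547 m
0.7547 m × (1 cm / 0.01000 m) = 75.47 cm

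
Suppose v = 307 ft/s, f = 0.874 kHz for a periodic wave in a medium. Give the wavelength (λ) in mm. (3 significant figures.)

Rearranging: λ = v/f.
v = 307 ft/s = 93.57 m/s; f = 0.874 kHz = 874.0 Hz.
λ = 0.1071 m
0.1071 m × (1 mm / 0.001000 m) = 107.1 mm

107 mm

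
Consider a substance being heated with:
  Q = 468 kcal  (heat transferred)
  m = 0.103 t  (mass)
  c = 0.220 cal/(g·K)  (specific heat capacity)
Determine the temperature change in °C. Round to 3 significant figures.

20.7 °C

Rearranging Q = m·c·ΔT for ΔT: ΔT = Q/(m·c).
Q = 468 kcal = 1.958×10^6 J; m = 0.103 t = 103.0 kg; c = 0.220 cal/(g·K) = 920.5 J/(kg·K).
ΔT = 20.65 K
Since 1 °C = 1 K, 20.65 °C.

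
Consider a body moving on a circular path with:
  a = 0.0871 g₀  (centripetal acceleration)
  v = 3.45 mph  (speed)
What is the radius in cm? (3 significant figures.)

278 cm

Solving a = v²/r for r: r = v²/a.
a = 0.0871 g₀ = 0.8542 m/s²; v = 3.45 mph = 1.542 m/s.
r = 2.785 m
2.785 m × (1 cm / 0.01000 m) = 278.5 cm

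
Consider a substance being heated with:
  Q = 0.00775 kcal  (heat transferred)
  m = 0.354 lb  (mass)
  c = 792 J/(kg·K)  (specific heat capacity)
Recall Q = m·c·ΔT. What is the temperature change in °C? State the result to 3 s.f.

0.255 °C

Solving Q = m·c·ΔT for ΔT: ΔT = Q/(m·c).
Q = 0.00775 kcal = 32.43 J; m = 0.354 lb = 0.1606 kg; c = 792 J/(kg·K).
ΔT = 0.2550 K
Since 1 °C = 1 K, 0.2550 °C.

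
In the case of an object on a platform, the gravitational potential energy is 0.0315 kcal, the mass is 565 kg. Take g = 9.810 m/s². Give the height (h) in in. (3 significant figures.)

0.936 in

Rearranging PE = m·g·h for h: h = PE/(m·g).
PE = 0.0315 kcal = 131.8 J; m = 565 kg; g = 9.810 m/s².
h = 0.02378 m
0.02378 m × (1 in / 0.02540 m) = 0.9362 in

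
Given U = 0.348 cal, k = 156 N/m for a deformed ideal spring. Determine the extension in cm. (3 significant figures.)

Rearranging U = ½k·x² for x: x = √(2U/k).
U = 0.348 cal = 1.456 J; k = 156 N/m.
x = 0.1366 m
0.1366 m × (1 cm / 0.01000 m) = 13.66 cm

13.7 cm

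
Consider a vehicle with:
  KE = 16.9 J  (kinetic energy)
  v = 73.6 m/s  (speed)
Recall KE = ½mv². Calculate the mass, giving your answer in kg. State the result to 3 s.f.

Solving KE = ½mv² for m: m = 2·KE/v².
KE = 16.9 J; v = 73.6 m/s.
m = 0.006240 kg

0.00624 kg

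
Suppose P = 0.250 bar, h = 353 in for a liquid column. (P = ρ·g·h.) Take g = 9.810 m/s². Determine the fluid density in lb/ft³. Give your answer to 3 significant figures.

Rearranging P = ρ·g·h for ρ: ρ = P/(g·h).
P = 0.250 bar = 25000 Pa; h = 353 in = 8.966 m; g = 9.810 m/s².
ρ = 284.2 kg/m³
284.2 kg/m³ × (1 lb/ft³ / 16.02 kg/m³) = 17.74 lb/ft³

17.7 lb/ft³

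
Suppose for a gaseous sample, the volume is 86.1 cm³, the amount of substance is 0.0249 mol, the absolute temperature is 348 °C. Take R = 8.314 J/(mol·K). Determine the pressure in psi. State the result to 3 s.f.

217 psi

From the ideal-gas law: P = nRT/V.
V = 86.1 cm³ = 8.610×10^-5 m³; n = 0.0249 mol; T = 348 °C = 621.1 K; R = 8.314 J/(mol·K).
P = 1.493×10^6 Pa
1.493×10^6 Pa × (1 psi / 6895 Pa) = 216.6 psi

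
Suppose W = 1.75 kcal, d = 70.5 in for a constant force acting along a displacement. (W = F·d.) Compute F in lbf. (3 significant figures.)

Rearranging: F = W/d.
W = 1.75 kcal = 7322 J; d = 70.5 in = 1.791 m.
F = 4089 N
4089 N × (1 lbf / 4.448 N) = 919.2 lbf

919 lbf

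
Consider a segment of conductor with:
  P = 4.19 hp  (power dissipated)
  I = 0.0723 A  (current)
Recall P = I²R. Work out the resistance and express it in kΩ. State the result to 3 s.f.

Rearranging: R = P/I².
P = 4.19 hp = 3124 W; I = 0.0723 A.
R = 5.977×10^5 Ω
5.977×10^5 Ω × (1 kΩ / 1000 Ω) = 597.7 kΩ

598 kΩ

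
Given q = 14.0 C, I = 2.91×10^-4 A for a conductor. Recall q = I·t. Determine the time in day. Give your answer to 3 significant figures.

0.557 day

Rearranging q = I·t for t: t = q/I.
q = 14.0 C; I = 2.91×10^-4 A.
t = 48110 s
48110 s × (1 day / 86400 s) = 0.5568 day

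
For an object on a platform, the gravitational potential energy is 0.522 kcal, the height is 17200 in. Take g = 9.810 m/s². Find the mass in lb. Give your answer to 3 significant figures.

Rearranging: m = PE/(g·h).
PE = 0.522 kcal = 2184 J; h = 17200 in = 436.9 m; g = 9.810 m/s².
m = 0.5096 kg
0.5096 kg × (1 lb / 0.4536 kg) = 1.123 lb

1.12 lb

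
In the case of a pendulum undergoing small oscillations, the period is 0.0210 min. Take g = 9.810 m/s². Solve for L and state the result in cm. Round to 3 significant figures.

39.5 cm

Rearranging T = 2π√(L/g) for L: L = g·(T/2π)².
T = 0.0210 min = 1.260 s; g = 9.810 m/s².
L = 0.3945 m
0.3945 m × (1 cm / 0.01000 m) = 39.45 cm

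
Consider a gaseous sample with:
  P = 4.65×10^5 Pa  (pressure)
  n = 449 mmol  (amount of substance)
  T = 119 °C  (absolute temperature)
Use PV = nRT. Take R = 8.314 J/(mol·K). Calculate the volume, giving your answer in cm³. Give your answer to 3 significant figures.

Solving PV = nRT for V: V = nRT/P.
P = 4.65×10^5 Pa; n = 449 mmol = 0.4490 mol; T = 119 °C = 392.1 K; R = 8.314 J/(mol·K).
V = 0.003148 m³
0.003148 m³ × (1 cm³ / 1.000×10^-6 m³) = 3148 cm³

3150 cm³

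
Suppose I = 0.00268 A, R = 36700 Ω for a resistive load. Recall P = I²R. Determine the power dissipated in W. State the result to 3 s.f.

0.264 W

P is given directly by: P = I²R.
I = 0.00268 A; R = 36700 Ω.
P = 0.2636 W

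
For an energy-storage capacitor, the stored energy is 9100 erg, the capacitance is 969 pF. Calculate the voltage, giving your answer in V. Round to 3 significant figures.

Rearranging E = ½C·V² for V: V = √(2E/C).
E = 9100 erg = 9.100×10^-4 J; C = 969 pF = 9.690×10^-10 F.
V = 1370 V

1370 V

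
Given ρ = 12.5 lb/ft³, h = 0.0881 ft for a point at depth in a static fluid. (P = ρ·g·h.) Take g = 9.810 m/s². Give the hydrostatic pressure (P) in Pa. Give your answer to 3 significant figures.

P is given directly by: P = ρgh.
ρ = 12.5 lb/ft³ = 200.2 kg/m³; h = 0.0881 ft = 0.02685 m; g = 9.810 m/s².
P = 52.75 Pa

52.7 Pa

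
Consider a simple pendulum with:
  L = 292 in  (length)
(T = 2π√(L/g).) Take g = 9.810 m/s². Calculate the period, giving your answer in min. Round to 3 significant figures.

T is given directly by: T = 2π√(L/g).
L = 292 in = 7.417 m; g = 9.810 m/s².
T = 5.463 s
5.463 s × (1 min / 60.00 s) = 0.09105 min

0.0911 min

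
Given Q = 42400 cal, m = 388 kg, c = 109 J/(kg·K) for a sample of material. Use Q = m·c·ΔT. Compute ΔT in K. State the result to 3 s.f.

Rearranging: ΔT = Q/(m·c).
Q = 42400 cal = 1.774×10^5 J; m = 388 kg; c = 109 J/(kg·K).
ΔT = 4.195 K

4.19 K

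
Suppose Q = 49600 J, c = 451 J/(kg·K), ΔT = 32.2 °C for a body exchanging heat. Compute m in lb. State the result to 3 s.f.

Solving Q = m·c·ΔT for m: m = Q/(c·ΔT).
Q = 49600 J; c = 451 J/(kg·K); ΔT = 32.2 °C = 32.20 K.
m = 3.415 kg
3.415 kg × (1 lb / 0.4536 kg) = 7.530 lb

7.53 lb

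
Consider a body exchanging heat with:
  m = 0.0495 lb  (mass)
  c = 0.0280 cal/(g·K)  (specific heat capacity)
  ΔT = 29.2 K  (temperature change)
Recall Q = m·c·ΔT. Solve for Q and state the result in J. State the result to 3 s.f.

76.8 J

Directly: Q = mcΔT.
m = 0.0495 lb = 0.02245 kg; c = 0.0280 cal/(g·K) = 117.2 J/(kg·K); ΔT = 29.2 K.
Q = 76.81 J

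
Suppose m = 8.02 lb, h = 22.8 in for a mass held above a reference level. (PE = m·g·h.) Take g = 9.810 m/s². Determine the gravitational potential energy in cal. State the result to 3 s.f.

4.94 cal

PE is given directly by: PE = mgh.
m = 8.02 lb = 3.638 kg; h = 22.8 in = 0.5791 m; g = 9.810 m/s².
PE = 20.67 J  (the unit combination reduces to kg·m²/s² = J)
20.67 J × (1 cal / 4.184 J) = 4.940 cal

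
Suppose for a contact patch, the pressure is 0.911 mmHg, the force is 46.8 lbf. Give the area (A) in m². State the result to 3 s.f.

1.71 m²

Solving P = F/A for A: A = F/P.
P = 0.911 mmHg = 121.5 Pa; F = 46.8 lbf = 208.2 N.
A = 1.714 m²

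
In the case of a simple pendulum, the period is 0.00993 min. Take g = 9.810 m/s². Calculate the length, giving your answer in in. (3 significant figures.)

3.47 in

Rearranging T = 2π√(L/g) for L: L = g·(T/2π)².
T = 0.00993 min = 0.5958 s; g = 9.810 m/s².
L = 0.08821 m
0.08821 m × (1 in / 0.02540 m) = 3.473 in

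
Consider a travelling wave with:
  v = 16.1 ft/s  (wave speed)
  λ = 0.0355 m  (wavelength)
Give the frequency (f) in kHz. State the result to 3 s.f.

Solving v = f·λ for f: f = v/λ.
v = 16.1 ft/s = 4.907 m/s; λ = 0.0355 m.
f = 138.2 Hz
138.2 Hz × (1 kHz / 1000 Hz) = 0.1382 kHz

0.138 kHz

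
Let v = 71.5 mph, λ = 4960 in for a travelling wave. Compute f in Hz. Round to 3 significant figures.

0.254 Hz

Rearranging v = f·λ for f: f = v/λ.
v = 71.5 mph = 31.96 m/s; λ = 4960 in = 126.0 m.
f = 0.2537 Hz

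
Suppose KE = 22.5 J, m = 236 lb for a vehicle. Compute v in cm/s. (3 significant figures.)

Rearranging KE = ½mv² for v: v = √(2·KE/m).
KE = 22.5 J; m = 236 lb = 107.0 kg.
v = 0.6484 m/s
0.6484 m/s × (1 cm/s / 0.01000 m/s) = 64.84 cm/s

64.8 cm/s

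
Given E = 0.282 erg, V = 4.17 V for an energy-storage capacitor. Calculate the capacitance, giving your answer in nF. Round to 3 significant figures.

Solving E = ½C·V² for C: C = 2E/V².
E = 0.282 erg = 2.820×10^-8 J; V = 4.17 V.
C = 3.243×10^-9 F
3.243×10^-9 F × (1 nF / 1.000×10^-9 F) = 3.243 nF

3.24 nF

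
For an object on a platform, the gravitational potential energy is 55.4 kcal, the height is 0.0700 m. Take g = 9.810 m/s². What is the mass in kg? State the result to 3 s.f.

Rearranging: m = PE/(g·h).
PE = 55.4 kcal = 2.318×10^5 J; h = 0.0700 m; g = 9.810 m/s².
m = 3.375×10^5 kg

3.38×10^5 kg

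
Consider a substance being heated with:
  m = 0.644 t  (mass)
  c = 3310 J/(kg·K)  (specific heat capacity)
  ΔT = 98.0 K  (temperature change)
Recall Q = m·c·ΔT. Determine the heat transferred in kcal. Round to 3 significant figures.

49900 kcal

Q is given directly by: Q = mcΔT.
m = 0.644 t = 644.0 kg; c = 3310 J/(kg·K); ΔT = 98.0 K.
Q = 2.089×10^8 J
2.089×10^8 J × (1 kcal / 4184 J) = 49928 kcal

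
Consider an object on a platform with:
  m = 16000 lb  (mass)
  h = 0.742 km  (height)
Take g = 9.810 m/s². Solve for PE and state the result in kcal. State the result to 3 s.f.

Directly: PE = mgh.
m = 16000 lb = 7257 kg; h = 0.742 km = 742.0 m; g = 9.810 m/s².
PE = 5.283×10^7 J
5.283×10^7 J × (1 kcal / 4184 J) = 12626 kcal

12600 kcal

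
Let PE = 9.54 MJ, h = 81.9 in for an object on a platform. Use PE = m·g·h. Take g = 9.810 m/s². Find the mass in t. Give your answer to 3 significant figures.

467 t

Solving PE = m·g·h for m: m = PE/(g·h).
PE = 9.54 MJ = 9.540×10^6 J; h = 81.9 in = 2.080 m; g = 9.810 m/s².
m = 4.675×10^5 kg
4.675×10^5 kg × (1 t / 1000 kg) = 467.5 t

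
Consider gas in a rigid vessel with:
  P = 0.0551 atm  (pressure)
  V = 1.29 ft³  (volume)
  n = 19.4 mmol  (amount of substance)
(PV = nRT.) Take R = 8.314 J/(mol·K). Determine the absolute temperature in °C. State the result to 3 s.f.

From the ideal-gas law: T = PV/(nR).
P = 0.0551 atm = 5583 Pa; V = 1.29 ft³ = 0.03653 m³; n = 19.4 mmol = 0.01940 mol; R = 8.314 J/(mol·K).
T = 1264 K
1264 K − 273.15 = 991.3 °C

991 °C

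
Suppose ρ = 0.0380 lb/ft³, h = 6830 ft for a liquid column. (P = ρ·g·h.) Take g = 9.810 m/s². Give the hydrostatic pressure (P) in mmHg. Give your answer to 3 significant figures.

93.2 mmHg

Directly: P = ρgh.
ρ = 0.0380 lb/ft³ = 0.6087 kg/m³; h = 6830 ft = 2082 m; g = 9.810 m/s².
P = 12431 Pa  (the unit combination reduces to kg/(m·s²) = Pa)
12431 Pa × (1 mmHg / 133.3 Pa) = 93.24 mmHg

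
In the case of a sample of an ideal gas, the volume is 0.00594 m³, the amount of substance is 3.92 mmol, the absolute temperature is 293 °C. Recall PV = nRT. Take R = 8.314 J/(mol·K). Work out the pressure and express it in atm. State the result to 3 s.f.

0.0307 atm

From the ideal-gas law: P = nRT/V.
V = 0.00594 m³; n = 3.92 mmol = 0.003920 mol; T = 293 °C = 566.1 K; R = 8.314 J/(mol·K).
P = 3106 Pa  (the unit combination reduces to kg/(m·s²) = Pa)
3106 Pa × (1 atm / 1.013×10^5 Pa) = 0.03066 atm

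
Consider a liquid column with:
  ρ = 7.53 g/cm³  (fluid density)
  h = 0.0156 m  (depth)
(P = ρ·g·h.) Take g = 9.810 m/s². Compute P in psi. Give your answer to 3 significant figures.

Directly: P = ρgh.
ρ = 7.53 g/cm³ = 7530 kg/m³; h = 0.0156 m; g = 9.810 m/s².
P = 1152 Pa  (the unit combination reduces to kg/(m·s²) = Pa)
1152 Pa × (1 psi / 6895 Pa) = 0.1671 psi

0.167 psi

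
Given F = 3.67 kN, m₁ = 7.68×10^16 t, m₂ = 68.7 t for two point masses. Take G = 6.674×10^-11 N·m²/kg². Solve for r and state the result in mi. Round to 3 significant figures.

Rearranging: r = √(G·m₁m₂/F).
F = 3.67 kN = 3670 N; m₁ = 7.68×10^16 t = 7.680×10^19 kg; m₂ = 68.7 t = 68700 kg; G = 6.674×10^-11 N·m²/kg².
r = 3.098×10^5 m
3.098×10^5 m × (1 mi / 1609 m) = 192.5 mi

192 mi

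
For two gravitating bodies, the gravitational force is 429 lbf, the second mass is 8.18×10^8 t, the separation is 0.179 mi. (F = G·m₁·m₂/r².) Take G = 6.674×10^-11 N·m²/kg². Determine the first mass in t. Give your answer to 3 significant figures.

2900 t

From Newton's law of gravitation: m₁ = F·r²/(G·m₂).
F = 429 lbf = 1908 N; m₂ = 8.18×10^8 t = 8.180×10^11 kg; r = 0.179 mi = 288.1 m; G = 6.674×10^-11 N·m²/kg².
m₁ = 2.901×10^6 kg
2.901×10^6 kg × (1 t / 1000 kg) = 2901 t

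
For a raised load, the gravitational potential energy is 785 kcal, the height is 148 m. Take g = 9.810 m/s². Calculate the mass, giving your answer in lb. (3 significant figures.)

Rearranging PE = m·g·h for m: m = PE/(g·h).
PE = 785 kcal = 3.284×10^6 J; h = 148 m; g = 9.810 m/s².
m = 2262 kg
2262 kg × (1 lb / 0.4536 kg) = 4987 lb

4990 lb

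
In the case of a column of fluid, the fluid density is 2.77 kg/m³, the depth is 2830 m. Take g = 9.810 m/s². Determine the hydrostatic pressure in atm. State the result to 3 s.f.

P is given directly by: P = ρgh.
ρ = 2.77 kg/m³; h = 2830 m; g = 9.810 m/s².
P = 76902 Pa  (the unit combination reduces to kg/(m·s²) = Pa)
76902 Pa × (1 atm / 1.013×10^5 Pa) = 0.7590 atm

0.759 atm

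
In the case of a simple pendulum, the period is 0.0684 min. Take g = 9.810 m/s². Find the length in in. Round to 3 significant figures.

165 in

Rearranging: L = g·(T/2π)².
T = 0.0684 min = 4.104 s; g = 9.810 m/s².
L = 4.185 m
4.185 m × (1 in / 0.02540 m) = 164.8 in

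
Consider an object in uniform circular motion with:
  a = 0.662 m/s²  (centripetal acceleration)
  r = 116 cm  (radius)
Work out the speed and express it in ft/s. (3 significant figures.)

Rearranging: v = √(a·r).
a = 0.662 m/s²; r = 116 cm = 1.160 m.
v = 0.8763 m/s
0.8763 m/s × (1 ft/s / 0.3048 m/s) = 2.875 ft/s

2.88 ft/s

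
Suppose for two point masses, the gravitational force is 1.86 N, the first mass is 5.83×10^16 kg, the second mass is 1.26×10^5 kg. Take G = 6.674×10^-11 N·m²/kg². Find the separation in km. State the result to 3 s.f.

From Newton's law of gravitation: r = √(G·m₁m₂/F).
F = 1.86 N; m₁ = 5.83×10^16 kg; m₂ = 1.26×10^5 kg; G = 6.674×10^-11 N·m²/kg².
r = 5.134×10^5 m
5.134×10^5 m × (1 km / 1000 m) = 513.4 km

513 km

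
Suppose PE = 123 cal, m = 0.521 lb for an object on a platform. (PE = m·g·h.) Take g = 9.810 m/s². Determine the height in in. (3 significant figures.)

8740 in

Solving PE = m·g·h for h: h = PE/(m·g).
PE = 123 cal = 514.6 J; m = 0.521 lb = 0.2363 kg; g = 9.810 m/s².
h = 222.0 m
222.0 m × (1 in / 0.02540 m) = 8740 in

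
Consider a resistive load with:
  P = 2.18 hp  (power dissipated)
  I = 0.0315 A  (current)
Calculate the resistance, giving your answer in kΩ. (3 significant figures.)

Rearranging P = I²R for R: R = P/I².
P = 2.18 hp = 1626 W; I = 0.0315 A.
R = 1.638×10^6 Ω
1.638×10^6 Ω × (1 kΩ / 1000 Ω) = 1638 kΩ

1640 kΩ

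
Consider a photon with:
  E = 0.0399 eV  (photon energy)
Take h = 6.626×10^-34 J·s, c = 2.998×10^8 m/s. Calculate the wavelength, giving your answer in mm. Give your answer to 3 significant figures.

0.0311 mm

Rearranging E = h·c/λ for λ: λ = hc/E.
E = 0.0399 eV = 6.393×10^-21 J; h = 6.626×10^-34 J·s; c = 2.998×10^8 m/s.
λ = 3.107×10^-5 m
3.107×10^-5 m × (1 mm / 0.001000 m) = 0.03107 mm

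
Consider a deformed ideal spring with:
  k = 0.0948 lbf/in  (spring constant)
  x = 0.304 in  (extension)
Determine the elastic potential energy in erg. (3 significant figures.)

U is given directly by: U = ½kx².
k = 0.0948 lbf/in = 16.60 N/m; x = 0.304 in = 0.007722 m.
U = 4.949×10^-4 J  (the unit combination reduces to kg·m²/s² = J)
4.949×10^-4 J × (1 erg / 1.000×10^-7 J) = 4949 erg

4950 erg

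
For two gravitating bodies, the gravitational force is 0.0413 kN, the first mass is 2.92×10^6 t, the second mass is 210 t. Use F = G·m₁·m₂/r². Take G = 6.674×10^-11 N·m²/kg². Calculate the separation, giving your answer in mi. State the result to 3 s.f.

From Newton's law of gravitation: r = √(G·m₁m₂/F).
F = 0.0413 kN = 41.30 N; m₁ = 2.92×10^6 t = 2.920×10^9 kg; m₂ = 210 t = 2.100×10^5 kg; G = 6.674×10^-11 N·m²/kg².
r = 31.48 m
31.48 m × (1 mi / 1609 m) = 0.01956 mi

0.0196 mi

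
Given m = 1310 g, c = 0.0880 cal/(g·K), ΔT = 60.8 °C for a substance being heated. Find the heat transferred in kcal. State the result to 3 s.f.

Directly: Q = mcΔT.
m = 1310 g = 1.310 kg; c = 0.0880 cal/(g·K) = 368.2 J/(kg·K); ΔT = 60.8 °C = 60.80 K.
Q = 29326 J
29326 J × (1 kcal / 4184 J) = 7.009 kcal

7.01 kcal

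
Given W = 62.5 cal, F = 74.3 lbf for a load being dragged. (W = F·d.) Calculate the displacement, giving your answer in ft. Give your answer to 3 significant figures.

Rearranging: d = W/F.
W = 62.5 cal = 261.5 J; F = 74.3 lbf = 330.5 N.
d = 0.7912 m
0.7912 m × (1 ft / 0.3048 m) = 2.596 ft

2.60 ft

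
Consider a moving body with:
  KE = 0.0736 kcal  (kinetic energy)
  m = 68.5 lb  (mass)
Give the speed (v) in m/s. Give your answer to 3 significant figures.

Rearranging KE = ½mv² for v: v = √(2·KE/m).
KE = 0.0736 kcal = 307.9 J; m = 68.5 lb = 31.07 kg.
v = 4.452 m/s

4.45 m/s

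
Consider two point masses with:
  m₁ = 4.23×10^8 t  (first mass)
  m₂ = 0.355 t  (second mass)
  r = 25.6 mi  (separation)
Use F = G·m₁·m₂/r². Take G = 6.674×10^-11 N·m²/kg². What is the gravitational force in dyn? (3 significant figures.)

0.590 dyn

From Newton's law of gravitation: F = Gm₁m₂/r².
m₁ = 4.23×10^8 t = 4.230×10^11 kg; m₂ = 0.355 t = 355.0 kg; r = 25.6 mi = 41199 m; G = 6.674×10^-11 N·m²/kg².
F = 5.904×10^-6 N
5.904×10^-6 N × (1 dyn / 1.000×10^-5 N) = 0.5904 dyn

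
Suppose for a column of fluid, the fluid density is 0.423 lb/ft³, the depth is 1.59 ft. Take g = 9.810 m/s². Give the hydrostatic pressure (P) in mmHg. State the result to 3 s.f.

0.242 mmHg

Directly: P = ρgh.
ρ = 0.423 lb/ft³ = 6.776 kg/m³; h = 1.59 ft = 0.4846 m; g = 9.810 m/s².
P = 32.21 Pa
32.21 Pa × (1 mmHg / 133.3 Pa) = 0.2416 mmHg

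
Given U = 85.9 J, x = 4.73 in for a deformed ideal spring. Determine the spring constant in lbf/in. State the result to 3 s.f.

68.0 lbf/in

Solving U = ½k·x² for k: k = 2U/x².
U = 85.9 J; x = 4.73 in = 0.1201 m.
k = 11902 N/m
11902 N/m × (1 lbf/in / 175.1 N/m) = 67.96 lbf/in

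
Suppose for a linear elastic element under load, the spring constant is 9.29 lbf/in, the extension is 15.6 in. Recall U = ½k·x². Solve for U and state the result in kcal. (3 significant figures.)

0.0305 kcal

Directly: U = ½kx².
k = 9.29 lbf/in = 1627 N/m; x = 15.6 in = 0.3962 m.
U = 127.7 J
127.7 J × (1 kcal / 4184 J) = 0.03053 kcal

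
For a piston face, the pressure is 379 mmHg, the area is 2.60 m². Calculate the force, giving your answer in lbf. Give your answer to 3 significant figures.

Rearranging: F = P·A.
P = 379 mmHg = 50529 Pa; A = 2.60 m².
F = 1.314×10^5 N
1.314×10^5 N × (1 lbf / 4.448 N) = 29534 lbf

29500 lbf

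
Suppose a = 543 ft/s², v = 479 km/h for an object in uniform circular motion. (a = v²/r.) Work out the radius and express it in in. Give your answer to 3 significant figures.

4210 in

Rearranging: r = v²/a.
a = 543 ft/s² = 165.5 m/s²; v = 479 km/h = 133.1 m/s.
r = 107.0 m
107.0 m × (1 in / 0.02540 m) = 4211 in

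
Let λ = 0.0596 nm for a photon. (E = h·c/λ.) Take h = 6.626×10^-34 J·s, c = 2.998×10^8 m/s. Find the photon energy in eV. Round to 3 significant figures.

20800 eV

Directly: E = hc/λ.
λ = 0.0596 nm = 5.960×10^-11 m; h = 6.626×10^-34 J·s; c = 2.998×10^8 m/s.
E = 3.333×10^-15 J  (the unit combination reduces to kg·m²/s² = J)
3.333×10^-15 J × (1 eV / 1.602×10^-19 J) = 20803 eV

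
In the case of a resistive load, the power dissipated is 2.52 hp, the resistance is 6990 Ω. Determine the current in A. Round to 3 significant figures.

Solving P = I²R for I: I = √(P/R).
P = 2.52 hp = 1879 W; R = 6990 Ω.
I = 0.5185 A

0.518 A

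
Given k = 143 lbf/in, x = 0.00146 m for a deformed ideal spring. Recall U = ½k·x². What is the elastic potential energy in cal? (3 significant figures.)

0.00638 cal

Directly: U = ½kx².
k = 143 lbf/in = 25043 N/m; x = 0.00146 m.
U = 0.02669 J
0.02669 J × (1 cal / 4.184 J) = 0.006379 cal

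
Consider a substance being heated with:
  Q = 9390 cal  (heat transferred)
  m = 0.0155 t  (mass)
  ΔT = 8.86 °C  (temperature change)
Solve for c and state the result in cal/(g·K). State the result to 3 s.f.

0.0684 cal/(g·K)

Rearranging Q = m·c·ΔT for c: c = Q/(m·ΔT).
Q = 9390 cal = 39288 J; m = 0.0155 t = 15.50 kg; ΔT = 8.86 °C = 8.860 K.
c = 286.1 J/(kg·K)
286.1 J/(kg·K) × (1 cal/(g·K) / 4184 J/(kg·K)) = 0.06838 cal/(g·K)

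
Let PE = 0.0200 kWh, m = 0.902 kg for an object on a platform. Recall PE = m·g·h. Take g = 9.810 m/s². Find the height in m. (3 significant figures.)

8140 m

Rearranging PE = m·g·h for h: h = PE/(m·g).
PE = 0.0200 kWh = 72000 J; m = 0.902 kg; g = 9.810 m/s².
h = 8137 m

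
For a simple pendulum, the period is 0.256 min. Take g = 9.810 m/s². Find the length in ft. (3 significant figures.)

Rearranging: L = g·(T/2π)².
T = 0.256 min = 15.36 s; g = 9.810 m/s².
L = 58.63 m
58.63 m × (1 ft / 0.3048 m) = 192.3 ft

192 ft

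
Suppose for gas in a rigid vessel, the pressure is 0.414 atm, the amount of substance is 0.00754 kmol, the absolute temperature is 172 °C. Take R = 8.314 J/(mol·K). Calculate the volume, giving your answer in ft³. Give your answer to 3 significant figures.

23.5 ft³

From the ideal-gas law: V = nRT/P.
P = 0.414 atm = 41949 Pa; n = 0.00754 kmol = 7.540 mol; T = 172 °C = 445.1 K; R = 8.314 J/(mol·K).
V = 0.6652 m³
0.6652 m³ × (1 ft³ / 0.02832 m³) = 23.49 ft³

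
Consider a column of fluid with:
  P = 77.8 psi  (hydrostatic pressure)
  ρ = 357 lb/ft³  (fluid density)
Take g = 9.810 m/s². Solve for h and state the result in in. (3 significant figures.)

Solving P = ρ·g·h for h: h = P/(ρ·g).
P = 77.8 psi = 5.364×10^5 Pa; ρ = 357 lb/ft³ = 5719 kg/m³; g = 9.810 m/s².
h = 9.562 m
9.562 m × (1 in / 0.02540 m) = 376.4 in

376 in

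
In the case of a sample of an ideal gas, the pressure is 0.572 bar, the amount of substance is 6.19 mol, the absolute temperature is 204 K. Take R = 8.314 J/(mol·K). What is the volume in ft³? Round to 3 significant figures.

From the ideal-gas law: V = nRT/P.
P = 0.572 bar = 57200 Pa; n = 6.19 mol; T = 204 K; R = 8.314 J/(mol·K).
V = 0.1835 m³
0.1835 m³ × (1 ft³ / 0.02832 m³) = 6.482 ft³

6.48 ft³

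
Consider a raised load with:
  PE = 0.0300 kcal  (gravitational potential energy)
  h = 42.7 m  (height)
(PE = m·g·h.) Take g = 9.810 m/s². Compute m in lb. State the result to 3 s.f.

Solving PE = m·g·h for m: m = PE/(g·h).
PE = 0.0300 kcal = 125.5 J; h = 42.7 m; g = 9.810 m/s².
m = 0.2997 kg
0.2997 kg × (1 lb / 0.4536 kg) = 0.6606 lb

0.661 lb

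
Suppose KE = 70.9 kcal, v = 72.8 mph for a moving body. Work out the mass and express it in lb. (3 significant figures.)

Rearranging: m = 2·KE/v².
KE = 70.9 kcal = 2.966×10^5 J; v = 72.8 mph = 32.54 m/s.
m = 560.2 kg
560.2 kg × (1 lb / 0.4536 kg) = 1235 lb

1230 lb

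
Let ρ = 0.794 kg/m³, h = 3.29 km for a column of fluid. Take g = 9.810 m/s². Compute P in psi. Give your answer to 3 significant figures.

3.72 psi

Directly: P = ρgh.
ρ = 0.794 kg/m³; h = 3.29 km = 3290 m; g = 9.810 m/s².
P = 25626 Pa
25626 Pa × (1 psi / 6895 Pa) = 3.717 psi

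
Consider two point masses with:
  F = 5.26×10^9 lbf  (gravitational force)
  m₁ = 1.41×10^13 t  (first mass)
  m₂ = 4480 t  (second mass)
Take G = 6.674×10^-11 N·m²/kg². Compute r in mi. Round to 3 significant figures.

Solving F = G·m₁·m₂/r² for r: r = √(G·m₁m₂/F).
F = 5.26×10^9 lbf = 2.340×10^10 N; m₁ = 1.41×10^13 t = 1.410×10^16 kg; m₂ = 4480 t = 4.480×10^6 kg; G = 6.674×10^-11 N·m²/kg².
r = 13.42 m
13.42 m × (1 mi / 1609 m) = 0.008341 mi

0.00834 mi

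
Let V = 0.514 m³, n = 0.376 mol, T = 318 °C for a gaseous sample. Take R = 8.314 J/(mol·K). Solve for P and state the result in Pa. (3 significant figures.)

P is given directly by: P = nRT/V.
V = 0.514 m³; n = 0.376 mol; T = 318 °C = 591.1 K; R = 8.314 J/(mol·K).
P = 3595 Pa  (the unit combination reduces to kg/(m·s²) = Pa)

3600 Pa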